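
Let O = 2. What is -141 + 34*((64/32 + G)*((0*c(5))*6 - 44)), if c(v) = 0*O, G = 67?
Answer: -103365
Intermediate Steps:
c(v) = 0 (c(v) = 0*2 = 0)
-141 + 34*((64/32 + G)*((0*c(5))*6 - 44)) = -141 + 34*((64/32 + 67)*((0*0)*6 - 44)) = -141 + 34*((64*(1/32) + 67)*(0*6 - 44)) = -141 + 34*((2 + 67)*(0 - 44)) = -141 + 34*(69*(-44)) = -141 + 34*(-3036) = -141 - 103224 = -103365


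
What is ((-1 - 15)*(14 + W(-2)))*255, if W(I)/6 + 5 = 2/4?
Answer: 53040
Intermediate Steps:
W(I) = -27 (W(I) = -30 + 6*(2/4) = -30 + 6*(2*(¼)) = -30 + 6*(½) = -30 + 3 = -27)
((-1 - 15)*(14 + W(-2)))*255 = ((-1 - 15)*(14 - 27))*255 = -16*(-13)*255 = 208*255 = 53040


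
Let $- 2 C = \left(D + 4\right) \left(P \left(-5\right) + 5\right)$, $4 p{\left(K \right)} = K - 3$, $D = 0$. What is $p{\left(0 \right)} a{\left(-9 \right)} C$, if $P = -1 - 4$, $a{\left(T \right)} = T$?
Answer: $-405$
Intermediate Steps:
$P = -5$ ($P = -1 - 4 = -5$)
$p{\left(K \right)} = - \frac{3}{4} + \frac{K}{4}$ ($p{\left(K \right)} = \frac{K - 3}{4} = \frac{-3 + K}{4} = - \frac{3}{4} + \frac{K}{4}$)
$C = -60$ ($C = - \frac{\left(0 + 4\right) \left(\left(-5\right) \left(-5\right) + 5\right)}{2} = - \frac{4 \left(25 + 5\right)}{2} = - \frac{4 \cdot 30}{2} = \left(- \frac{1}{2}\right) 120 = -60$)
$p{\left(0 \right)} a{\left(-9 \right)} C = \left(- \frac{3}{4} + \frac{1}{4} \cdot 0\right) \left(-9\right) \left(-60\right) = \left(- \frac{3}{4} + 0\right) \left(-9\right) \left(-60\right) = \left(- \frac{3}{4}\right) \left(-9\right) \left(-60\right) = \frac{27}{4} \left(-60\right) = -405$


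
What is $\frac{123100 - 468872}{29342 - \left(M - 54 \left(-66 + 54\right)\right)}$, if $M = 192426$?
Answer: $\frac{86443}{40933} \approx 2.1118$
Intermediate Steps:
$\frac{123100 - 468872}{29342 - \left(M - 54 \left(-66 + 54\right)\right)} = \frac{123100 - 468872}{29342 + \left(54 \left(-66 + 54\right) - 192426\right)} = - \frac{345772}{29342 + \left(54 \left(-12\right) - 192426\right)} = - \frac{345772}{29342 - 193074} = - \frac{345772}{-163732} = \left(-345772\right) \left(- \frac{1}{163732}\right) = \frac{86443}{40933}$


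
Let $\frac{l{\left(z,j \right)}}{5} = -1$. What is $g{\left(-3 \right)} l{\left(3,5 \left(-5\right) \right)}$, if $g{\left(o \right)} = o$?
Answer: $15$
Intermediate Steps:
$l{\left(z,j \right)} = -5$ ($l{\left(z,j \right)} = 5 \left(-1\right) = -5$)
$g{\left(-3 \right)} l{\left(3,5 \left(-5\right) \right)} = \left(-3\right) \left(-5\right) = 15$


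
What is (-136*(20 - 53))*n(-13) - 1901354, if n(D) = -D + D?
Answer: -1901354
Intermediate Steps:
n(D) = 0
(-136*(20 - 53))*n(-13) - 1901354 = -136*(20 - 53)*0 - 1901354 = -136*(-33)*0 - 1901354 = 4488*0 - 1901354 = 0 - 1901354 = -1901354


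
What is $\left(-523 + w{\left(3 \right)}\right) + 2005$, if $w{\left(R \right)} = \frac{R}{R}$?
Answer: $1483$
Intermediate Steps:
$w{\left(R \right)} = 1$
$\left(-523 + w{\left(3 \right)}\right) + 2005 = \left(-523 + 1\right) + 2005 = -522 + 2005 = 1483$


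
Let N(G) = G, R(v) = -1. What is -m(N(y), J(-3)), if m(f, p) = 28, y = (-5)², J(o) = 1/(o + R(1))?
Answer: -28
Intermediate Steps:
J(o) = 1/(-1 + o) (J(o) = 1/(o - 1) = 1/(-1 + o))
y = 25
-m(N(y), J(-3)) = -1*28 = -28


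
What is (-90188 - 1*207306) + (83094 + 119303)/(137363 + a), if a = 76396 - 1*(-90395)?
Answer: -90483787679/304154 ≈ -2.9749e+5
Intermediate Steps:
a = 166791 (a = 76396 + 90395 = 166791)
(-90188 - 1*207306) + (83094 + 119303)/(137363 + a) = (-90188 - 1*207306) + (83094 + 119303)/(137363 + 166791) = (-90188 - 207306) + 202397/304154 = -297494 + 202397*(1/304154) = -297494 + 202397/304154 = -90483787679/304154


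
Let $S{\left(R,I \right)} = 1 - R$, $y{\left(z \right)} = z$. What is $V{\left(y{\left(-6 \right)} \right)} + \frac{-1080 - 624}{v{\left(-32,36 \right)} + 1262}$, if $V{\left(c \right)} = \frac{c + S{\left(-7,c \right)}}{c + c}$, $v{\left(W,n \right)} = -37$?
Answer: $- \frac{11449}{7350} \approx -1.5577$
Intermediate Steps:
$V{\left(c \right)} = \frac{8 + c}{2 c}$ ($V{\left(c \right)} = \frac{c + \left(1 - -7\right)}{c + c} = \frac{c + \left(1 + 7\right)}{2 c} = \left(c + 8\right) \frac{1}{2 c} = \left(8 + c\right) \frac{1}{2 c} = \frac{8 + c}{2 c}$)
$V{\left(y{\left(-6 \right)} \right)} + \frac{-1080 - 624}{v{\left(-32,36 \right)} + 1262} = \frac{8 - 6}{2 \left(-6\right)} + \frac{-1080 - 624}{-37 + 1262} = \frac{1}{2} \left(- \frac{1}{6}\right) 2 - \frac{1704}{1225} = - \frac{1}{6} - \frac{1704}{1225} = - \frac{11449}{7350}$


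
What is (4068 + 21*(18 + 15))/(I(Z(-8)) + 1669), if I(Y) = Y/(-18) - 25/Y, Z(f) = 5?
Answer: 85698/29947 ≈ 2.8617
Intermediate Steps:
I(Y) = -25/Y - Y/18 (I(Y) = Y*(-1/18) - 25/Y = -Y/18 - 25/Y = -25/Y - Y/18)
(4068 + 21*(18 + 15))/(I(Z(-8)) + 1669) = (4068 + 21*(18 + 15))/((-25/5 - 1/18*5) + 1669) = (4068 + 21*33)/((-25*⅕ - 5/18) + 1669) = (4068 + 693)/((-5 - 5/18) + 1669) = 4761/(-95/18 + 1669) = 4761/(29947/18) = 4761*(18/29947) = 85698/29947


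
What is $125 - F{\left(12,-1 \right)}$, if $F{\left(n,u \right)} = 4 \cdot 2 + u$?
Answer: $118$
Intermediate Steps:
$F{\left(n,u \right)} = 8 + u$
$125 - F{\left(12,-1 \right)} = 125 - \left(8 - 1\right) = 125 - 7 = 118$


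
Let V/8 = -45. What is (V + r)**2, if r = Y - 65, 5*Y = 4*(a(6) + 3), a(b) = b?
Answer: 4363921/25 ≈ 1.7456e+5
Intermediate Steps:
V = -360 (V = 8*(-45) = -360)
Y = 36/5 (Y = (4*(6 + 3))/5 = (4*9)/5 = (1/5)*36 = 36/5 ≈ 7.2000)
r = -289/5 (r = 36/5 - 65 = -289/5 ≈ -57.800)
(V + r)**2 = (-360 - 289/5)**2 = (-2089/5)**2 = 4363921/25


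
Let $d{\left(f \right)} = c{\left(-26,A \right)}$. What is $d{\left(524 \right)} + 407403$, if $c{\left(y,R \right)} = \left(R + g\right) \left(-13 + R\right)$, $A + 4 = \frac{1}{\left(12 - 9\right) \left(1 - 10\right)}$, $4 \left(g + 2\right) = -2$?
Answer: $\frac{297077977}{729} \approx 4.0751 \cdot 10^{5}$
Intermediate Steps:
$g = - \frac{5}{2}$ ($g = -2 + \frac{1}{4} \left(-2\right) = -2 - \frac{1}{2} = - \frac{5}{2} \approx -2.5$)
$A = - \frac{109}{27}$ ($A = -4 + \frac{1}{\left(12 - 9\right) \left(1 - 10\right)} = -4 + \frac{1}{3 \left(-9\right)} = -4 + \frac{1}{-27} = -4 - \frac{1}{27} = - \frac{109}{27} \approx -4.037$)
$c{\left(y,R \right)} = \left(-13 + R\right) \left(- \frac{5}{2} + R\right)$ ($c{\left(y,R \right)} = \left(R - \frac{5}{2}\right) \left(-13 + R\right) = \left(- \frac{5}{2} + R\right) \left(-13 + R\right) = \left(-13 + R\right) \left(- \frac{5}{2} + R\right)$)
$d{\left(f \right)} = \frac{81190}{729}$ ($d{\left(f \right)} = \frac{65}{2} + \left(- \frac{109}{27}\right)^{2} - - \frac{3379}{54} = \frac{65}{2} + \frac{11881}{729} + \frac{3379}{54} = \frac{81190}{729}$)
$d{\left(524 \right)} + 407403 = \frac{81190}{729} + 407403 = \frac{297077977}{729}$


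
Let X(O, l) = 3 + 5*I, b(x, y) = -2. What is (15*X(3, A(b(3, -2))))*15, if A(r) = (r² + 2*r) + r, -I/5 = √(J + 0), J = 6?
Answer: 675 - 5625*√6 ≈ -13103.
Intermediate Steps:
I = -5*√6 (I = -5*√(6 + 0) = -5*√6 ≈ -12.247)
A(r) = r² + 3*r
X(O, l) = 3 - 25*√6 (X(O, l) = 3 + 5*(-5*√6) = 3 - 25*√6)
(15*X(3, A(b(3, -2))))*15 = (15*(3 - 25*√6))*15 = (45 - 375*√6)*15 = 675 - 5625*√6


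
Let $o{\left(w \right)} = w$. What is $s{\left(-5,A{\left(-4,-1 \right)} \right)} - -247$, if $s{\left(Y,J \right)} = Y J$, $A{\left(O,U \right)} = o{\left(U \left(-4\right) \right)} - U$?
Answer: $222$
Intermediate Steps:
$A{\left(O,U \right)} = - 5 U$ ($A{\left(O,U \right)} = U \left(-4\right) - U = - 4 U - U = - 5 U$)
$s{\left(Y,J \right)} = J Y$
$s{\left(-5,A{\left(-4,-1 \right)} \right)} - -247 = \left(-5\right) \left(-1\right) \left(-5\right) - -247 = 5 \left(-5\right) + 247 = -25 + 247 = 222$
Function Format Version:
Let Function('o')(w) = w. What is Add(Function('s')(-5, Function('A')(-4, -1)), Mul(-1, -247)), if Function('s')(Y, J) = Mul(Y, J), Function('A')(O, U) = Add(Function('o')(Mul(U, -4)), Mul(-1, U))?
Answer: 222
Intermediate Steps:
Function('A')(O, U) = Mul(-5, U) (Function('A')(O, U) = Add(Mul(U, -4), Mul(-1, U)) = Add(Mul(-4, U), Mul(-1, U)) = Mul(-5, U))
Function('s')(Y, J) = Mul(J, Y)
Add(Function('s')(-5, Function('A')(-4, -1)), Mul(-1, -247)) = Add(Mul(Mul(-5, -1), -5), Mul(-1, -247)) = Add(Mul(5, -5), 247) = Add(-25, 247) = 222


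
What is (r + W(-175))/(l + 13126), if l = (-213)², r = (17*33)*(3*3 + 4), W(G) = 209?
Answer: 7502/58495 ≈ 0.12825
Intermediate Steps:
r = 7293 (r = 561*(9 + 4) = 561*13 = 7293)
l = 45369
(r + W(-175))/(l + 13126) = (7293 + 209)/(45369 + 13126) = 7502/58495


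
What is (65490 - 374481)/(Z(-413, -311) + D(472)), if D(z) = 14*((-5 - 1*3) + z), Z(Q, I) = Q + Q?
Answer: -102997/1890 ≈ -54.496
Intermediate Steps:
Z(Q, I) = 2*Q
D(z) = -112 + 14*z (D(z) = 14*((-5 - 3) + z) = 14*(-8 + z) = -112 + 14*z)
(65490 - 374481)/(Z(-413, -311) + D(472)) = (65490 - 374481)/(2*(-413) + (-112 + 14*472)) = -308991/(-826 + (-112 + 6608)) = -308991/(-826 + 6496) = -308991/5670 = -308991*1/5670 = -102997/1890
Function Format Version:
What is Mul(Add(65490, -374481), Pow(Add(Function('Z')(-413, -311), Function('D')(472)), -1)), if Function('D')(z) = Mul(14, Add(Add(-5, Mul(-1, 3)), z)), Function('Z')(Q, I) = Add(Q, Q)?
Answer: Rational(-102997, 1890) ≈ -54.496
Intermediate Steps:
Function('Z')(Q, I) = Mul(2, Q)
Function('D')(z) = Add(-112, Mul(14, z)) (Function('D')(z) = Mul(14, Add(Add(-5, -3), z)) = Mul(14, Add(-8, z)) = Add(-112, Mul(14, z)))
Mul(Add(65490, -374481), Pow(Add(Function('Z')(-413, -311), Function('D')(472)), -1)) = Mul(Add(65490, -374481), Pow(Add(Mul(2, -413), Add(-112, Mul(14, 472))), -1)) = Mul(-308991, Pow(Add(-826, Add(-112, 6608)), -1)) = Mul(-308991, Pow(Add(-826, 6496), -1)) = Mul(-308991, Pow(5670, -1)) = Mul(-308991, Rational(1, 5670)) = Rational(-102997, 1890)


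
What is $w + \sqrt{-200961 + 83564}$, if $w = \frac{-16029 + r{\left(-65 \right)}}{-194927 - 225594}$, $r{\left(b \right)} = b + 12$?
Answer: $\frac{16082}{420521} + i \sqrt{117397} \approx 0.038243 + 342.63 i$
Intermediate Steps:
$r{\left(b \right)} = 12 + b$
$w = \frac{16082}{420521}$ ($w = \frac{-16029 + \left(12 - 65\right)}{-194927 - 225594} = \frac{-16029 - 53}{-420521} = \left(-16082\right) \left(- \frac{1}{420521}\right) = \frac{16082}{420521} \approx 0.038243$)
$w + \sqrt{-200961 + 83564} = \frac{16082}{420521} + \sqrt{-200961 + 83564} = \frac{16082}{420521} + \sqrt{-117397} = \frac{16082}{420521} + i \sqrt{117397}$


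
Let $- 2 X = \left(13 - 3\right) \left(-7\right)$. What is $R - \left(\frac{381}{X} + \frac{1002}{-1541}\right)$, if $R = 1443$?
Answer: $\frac{77276154}{53935} \approx 1432.8$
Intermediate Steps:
$X = 35$ ($X = - \frac{\left(13 - 3\right) \left(-7\right)}{2} = - \frac{10 \left(-7\right)}{2} = \left(- \frac{1}{2}\right) \left(-70\right) = 35$)
$R - \left(\frac{381}{X} + \frac{1002}{-1541}\right) = 1443 - \left(\frac{381}{35} + \frac{1002}{-1541}\right) = 1443 - \left(381 \cdot \frac{1}{35} + 1002 \left(- \frac{1}{1541}\right)\right) = 1443 - \left(\frac{381}{35} - \frac{1002}{1541}\right) = 1443 - \frac{552051}{53935} = \frac{77276154}{53935}$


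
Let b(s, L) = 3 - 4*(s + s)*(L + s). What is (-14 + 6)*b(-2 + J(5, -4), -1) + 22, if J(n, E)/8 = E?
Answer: 76158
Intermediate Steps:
J(n, E) = 8*E
b(s, L) = 3 - 8*s*(L + s) (b(s, L) = 3 - 4*2*s*(L + s) = 3 - 8*s*(L + s))
(-14 + 6)*b(-2 + J(5, -4), -1) + 22 = (-14 + 6)*(3 - 8*(-2 + 8*(-4))² - 8*(-1)*(-2 + 8*(-4))) + 22 = -8*(3 - 8*(-2 - 32)² - 8*(-1)*(-2 - 32)) + 22 = -8*(3 - 8*(-34)² - 8*(-1)*(-34)) + 22 = -8*(3 - 8*1156 - 272) + 22 = -8*(3 - 9248 - 272) + 22 = -8*(-9517) + 22 = 76136 + 22 = 76158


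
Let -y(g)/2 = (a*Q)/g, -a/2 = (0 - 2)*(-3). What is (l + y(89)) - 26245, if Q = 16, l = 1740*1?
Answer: -2180561/89 ≈ -24501.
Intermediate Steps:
l = 1740
a = -12 (a = -2*(0 - 2)*(-3) = -(-4)*(-3) = -2*6 = -12)
y(g) = 384/g (y(g) = -2*(-12*16)/g = -(-384)/g = 384/g)
(l + y(89)) - 26245 = (1740 + 384/89) - 26245 = 155244/89 - 26245 = -2180561/89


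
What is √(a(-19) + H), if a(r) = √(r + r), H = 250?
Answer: √(250 + I*√38) ≈ 15.813 + 0.1949*I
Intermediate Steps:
a(r) = √2*√r (a(r) = √(2*r) = √2*√r)
√(a(-19) + H) = √(√2*√(-19) + 250) = √(√2*(I*√19) + 250) = √(I*√38 + 250) = √(250 + I*√38)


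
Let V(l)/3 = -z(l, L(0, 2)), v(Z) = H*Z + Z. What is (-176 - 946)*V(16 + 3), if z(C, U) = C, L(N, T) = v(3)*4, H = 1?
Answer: 63954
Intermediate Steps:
v(Z) = 2*Z (v(Z) = 1*Z + Z = Z + Z = 2*Z)
L(N, T) = 24 (L(N, T) = (2*3)*4 = 6*4 = 24)
V(l) = -3*l (V(l) = 3*(-l) = -3*l)
(-176 - 946)*V(16 + 3) = (-176 - 946)*(-3*(16 + 3)) = -(-3366)*19 = -1122*(-57) = 63954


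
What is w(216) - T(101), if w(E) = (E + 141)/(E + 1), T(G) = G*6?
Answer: -18735/31 ≈ -604.35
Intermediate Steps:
T(G) = 6*G
w(E) = (141 + E)/(1 + E)
w(216) - T(101) = (141 + 216)/(1 + 216) - 6*101 = 357/217 - 1*606 = (1/217)*357 - 606 = 51/31 - 606 = -18735/31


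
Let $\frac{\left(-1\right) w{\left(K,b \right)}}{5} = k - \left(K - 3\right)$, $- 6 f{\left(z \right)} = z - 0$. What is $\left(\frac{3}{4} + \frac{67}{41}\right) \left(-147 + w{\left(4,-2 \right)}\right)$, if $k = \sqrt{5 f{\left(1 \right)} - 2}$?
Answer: $- \frac{27761}{82} - \frac{1955 i \sqrt{102}}{984} \approx -338.55 - 20.066 i$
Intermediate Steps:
$f{\left(z \right)} = - \frac{z}{6}$ ($f{\left(z \right)} = - \frac{z - 0}{6} = - \frac{z + 0}{6} = - \frac{z}{6}$)
$k = \frac{i \sqrt{102}}{6}$ ($k = \sqrt{5 \left(\left(- \frac{1}{6}\right) 1\right) - 2} = \sqrt{5 \left(- \frac{1}{6}\right) - 2} = \sqrt{- \frac{5}{6} - 2} = \sqrt{- \frac{17}{6}} = \frac{i \sqrt{102}}{6} \approx 1.6833 i$)
$w{\left(K,b \right)} = -15 + 5 K - \frac{5 i \sqrt{102}}{6}$ ($w{\left(K,b \right)} = - 5 \left(\frac{i \sqrt{102}}{6} - \left(K - 3\right)\right) = - 5 \left(\frac{i \sqrt{102}}{6} - \left(-3 + K\right)\right) = - 5 \left(3 - K + \frac{i \sqrt{102}}{6}\right) = -15 + 5 K - \frac{5 i \sqrt{102}}{6}$)
$\left(\frac{3}{4} + \frac{67}{41}\right) \left(-147 + w{\left(4,-2 \right)}\right) = \left(\frac{3}{4} + \frac{67}{41}\right) \left(-147 - \left(-5 + \frac{5 i \sqrt{102}}{6}\right)\right) = \left(3 \cdot \frac{1}{4} + 67 \cdot \frac{1}{41}\right) \left(-147 - \left(-5 + \frac{5 i \sqrt{102}}{6}\right)\right) = \left(\frac{3}{4} + \frac{67}{41}\right) \left(-147 + \left(5 - \frac{5 i \sqrt{102}}{6}\right)\right) = \frac{391 \left(-142 - \frac{5 i \sqrt{102}}{6}\right)}{164} = - \frac{27761}{82} - \frac{1955 i \sqrt{102}}{984}$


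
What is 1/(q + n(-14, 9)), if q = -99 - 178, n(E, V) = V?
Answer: -1/268 ≈ -0.0037313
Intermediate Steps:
q = -277
1/(q + n(-14, 9)) = 1/(-277 + 9) = 1/(-268) = -1/268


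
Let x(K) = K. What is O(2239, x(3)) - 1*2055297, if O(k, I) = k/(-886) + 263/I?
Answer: -5462753125/2658 ≈ -2.0552e+6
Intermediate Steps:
O(k, I) = 263/I - k/886 (O(k, I) = k*(-1/886) + 263/I = -k/886 + 263/I = 263/I - k/886)
O(2239, x(3)) - 1*2055297 = (263/3 - 1/886*2239) - 1*2055297 = (263*(⅓) - 2239/886) - 2055297 = (263/3 - 2239/886) - 2055297 = 226301/2658 - 2055297 = -5462753125/2658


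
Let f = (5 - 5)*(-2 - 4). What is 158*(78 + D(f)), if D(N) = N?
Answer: 12324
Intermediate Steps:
f = 0 (f = 0*(-6) = 0)
158*(78 + D(f)) = 158*(78 + 0) = 158*78 = 12324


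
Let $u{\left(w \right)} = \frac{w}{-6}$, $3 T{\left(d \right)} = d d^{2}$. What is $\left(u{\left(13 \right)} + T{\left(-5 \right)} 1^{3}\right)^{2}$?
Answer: $\frac{69169}{36} \approx 1921.4$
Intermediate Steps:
$T{\left(d \right)} = \frac{d^{3}}{3}$ ($T{\left(d \right)} = \frac{d d^{2}}{3} = \frac{d^{3}}{3}$)
$u{\left(w \right)} = - \frac{w}{6}$ ($u{\left(w \right)} = w \left(- \frac{1}{6}\right) = - \frac{w}{6}$)
$\left(u{\left(13 \right)} + T{\left(-5 \right)} 1^{3}\right)^{2} = \left(\left(- \frac{1}{6}\right) 13 + \frac{\left(-5\right)^{3}}{3} \cdot 1^{3}\right)^{2} = \left(- \frac{13}{6} + \frac{1}{3} \left(-125\right) 1\right)^{2} = \left(- \frac{13}{6} - \frac{125}{3}\right)^{2} = \left(- \frac{263}{6}\right)^{2} = \frac{69169}{36}$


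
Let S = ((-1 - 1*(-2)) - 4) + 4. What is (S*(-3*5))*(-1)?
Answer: 15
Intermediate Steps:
S = 1 (S = ((-1 + 2) - 4) + 4 = (1 - 4) + 4 = -3 + 4 = 1)
(S*(-3*5))*(-1) = (1*(-3*5))*(-1) = (1*(-15))*(-1) = -15*(-1) = 15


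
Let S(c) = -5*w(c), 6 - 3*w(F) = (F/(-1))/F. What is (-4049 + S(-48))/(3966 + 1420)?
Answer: -6091/8079 ≈ -0.75393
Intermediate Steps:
w(F) = 7/3 (w(F) = 2 - F/(-1)/(3*F) = 2 - F*(-1)/(3*F) = 2 - (-F)/(3*F) = 2 - 1/3*(-1) = 2 + 1/3 = 7/3)
S(c) = -35/3 (S(c) = -5*7/3 = -35/3)
(-4049 + S(-48))/(3966 + 1420) = (-4049 - 35/3)/(3966 + 1420) = -12182/3/5386 = -12182/3*1/5386 = -6091/8079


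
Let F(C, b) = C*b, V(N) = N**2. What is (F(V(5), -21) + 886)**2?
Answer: 130321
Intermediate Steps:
(F(V(5), -21) + 886)**2 = (5**2*(-21) + 886)**2 = (25*(-21) + 886)**2 = (-525 + 886)**2 = 361**2 = 130321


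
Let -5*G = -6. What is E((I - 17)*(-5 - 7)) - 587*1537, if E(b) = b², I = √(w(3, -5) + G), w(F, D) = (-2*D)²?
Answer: -4230151/5 - 4896*√2530/5 ≈ -8.9528e+5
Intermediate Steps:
w(F, D) = 4*D²
G = 6/5 (G = -⅕*(-6) = 6/5 ≈ 1.2000)
I = √2530/5 (I = √(4*(-5)² + 6/5) = √(4*25 + 6/5) = √(100 + 6/5) = √(506/5) = √2530/5 ≈ 10.060)
E((I - 17)*(-5 - 7)) - 587*1537 = ((√2530/5 - 17)*(-5 - 7))² - 587*1537 = ((-17 + √2530/5)*(-12))² - 902219 = (204 - 12*√2530/5)² - 902219 = -902219 + (204 - 12*√2530/5)²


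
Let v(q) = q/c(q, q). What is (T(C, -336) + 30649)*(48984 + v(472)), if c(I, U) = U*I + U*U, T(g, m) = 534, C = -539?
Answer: 1441929891151/944 ≈ 1.5275e+9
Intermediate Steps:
c(I, U) = U**2 + I*U (c(I, U) = I*U + U**2 = U**2 + I*U)
v(q) = 1/(2*q) (v(q) = q/((q*(q + q))) = q/((q*(2*q))) = q/((2*q**2)) = q*(1/(2*q**2)) = 1/(2*q))
(T(C, -336) + 30649)*(48984 + v(472)) = (534 + 30649)*(48984 + (1/2)/472) = 31183*(48984 + (1/2)*(1/472)) = 31183*(48984 + 1/944) = 31183*(46240897/944) = 1441929891151/944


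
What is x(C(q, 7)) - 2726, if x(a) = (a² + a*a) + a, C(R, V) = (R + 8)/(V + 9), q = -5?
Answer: -348895/128 ≈ -2725.7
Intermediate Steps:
C(R, V) = (8 + R)/(9 + V)
x(a) = a + 2*a² (x(a) = (a² + a²) + a = 2*a² + a = a + 2*a²)
x(C(q, 7)) - 2726 = ((8 - 5)/(9 + 7))*(1 + 2*((8 - 5)/(9 + 7))) - 2726 = (3/16)*(1 + 2*(3/16)) - 2726 = ((1/16)*3)*(1 + 2*((1/16)*3)) - 2726 = 3*(1 + 2*(3/16))/16 - 2726 = 3*(1 + 3/8)/16 - 2726 = (3/16)*(11/8) - 2726 = 33/128 - 2726 = -348895/128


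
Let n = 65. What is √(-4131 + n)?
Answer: I*√4066 ≈ 63.765*I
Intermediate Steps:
√(-4131 + n) = √(-4131 + 65) = √(-4066) = I*√4066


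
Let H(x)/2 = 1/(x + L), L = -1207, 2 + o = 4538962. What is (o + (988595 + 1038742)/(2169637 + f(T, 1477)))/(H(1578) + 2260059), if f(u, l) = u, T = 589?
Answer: 3654561852982187/1819695200377366 ≈ 2.0083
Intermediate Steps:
o = 4538960 (o = -2 + 4538962 = 4538960)
H(x) = 2/(-1207 + x) (H(x) = 2/(x - 1207) = 2/(-1207 + x))
(o + (988595 + 1038742)/(2169637 + f(T, 1477)))/(H(1578) + 2260059) = (4538960 + (988595 + 1038742)/(2169637 + 589))/(2/(-1207 + 1578) + 2260059) = (4538960 + 2027337/2170226)/(2/371 + 2260059) = 9850571032297/(2170226*(838481891/371)) = (9850571032297/2170226)*(371/838481891) = 3654561852982187/1819695200377366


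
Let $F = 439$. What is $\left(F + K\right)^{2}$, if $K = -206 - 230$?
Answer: $9$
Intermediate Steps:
$K = -436$
$\left(F + K\right)^{2} = \left(439 - 436\right)^{2} = 3^{2} = 9$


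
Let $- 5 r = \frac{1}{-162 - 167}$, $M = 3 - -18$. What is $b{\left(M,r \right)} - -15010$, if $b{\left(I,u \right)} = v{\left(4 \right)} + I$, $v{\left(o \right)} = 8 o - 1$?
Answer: $15062$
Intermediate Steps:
$M = 21$ ($M = 3 + 18 = 21$)
$r = \frac{1}{1645}$ ($r = - \frac{1}{5 \left(-162 - 167\right)} = - \frac{1}{5 \left(-329\right)} = \left(- \frac{1}{5}\right) \left(- \frac{1}{329}\right) = \frac{1}{1645} \approx 0.0006079$)
$v{\left(o \right)} = -1 + 8 o$
$b{\left(I,u \right)} = 31 + I$ ($b{\left(I,u \right)} = \left(-1 + 8 \cdot 4\right) + I = \left(-1 + 32\right) + I = 31 + I$)
$b{\left(M,r \right)} - -15010 = \left(31 + 21\right) - -15010 = 52 + 15010 = 15062$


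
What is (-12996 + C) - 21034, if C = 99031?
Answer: 65001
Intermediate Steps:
(-12996 + C) - 21034 = (-12996 + 99031) - 21034 = 86035 - 21034 = 65001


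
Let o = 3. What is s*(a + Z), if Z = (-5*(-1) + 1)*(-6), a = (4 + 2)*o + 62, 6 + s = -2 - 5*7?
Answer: -1892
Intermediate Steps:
s = -43 (s = -6 + (-2 - 5*7) = -6 + (-2 - 35) = -6 - 37 = -43)
a = 80 (a = (4 + 2)*3 + 62 = 6*3 + 62 = 18 + 62 = 80)
Z = -36 (Z = (5 + 1)*(-6) = 6*(-6) = -36)
s*(a + Z) = -43*(80 - 36) = -43*44 = -1892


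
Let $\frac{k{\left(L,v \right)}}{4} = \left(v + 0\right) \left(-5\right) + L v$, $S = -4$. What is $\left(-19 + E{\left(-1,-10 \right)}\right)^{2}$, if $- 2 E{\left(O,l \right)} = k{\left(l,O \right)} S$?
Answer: $10201$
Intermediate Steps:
$k{\left(L,v \right)} = - 20 v + 4 L v$ ($k{\left(L,v \right)} = 4 \left(\left(v + 0\right) \left(-5\right) + L v\right) = 4 \left(v \left(-5\right) + L v\right) = 4 \left(- 5 v + L v\right) = - 20 v + 4 L v$)
$E{\left(O,l \right)} = 8 O \left(-5 + l\right)$ ($E{\left(O,l \right)} = - \frac{4 O \left(-5 + l\right) \left(-4\right)}{2} = - \frac{\left(-16\right) O \left(-5 + l\right)}{2} = 8 O \left(-5 + l\right)$)
$\left(-19 + E{\left(-1,-10 \right)}\right)^{2} = \left(-19 + 8 \left(-1\right) \left(-5 - 10\right)\right)^{2} = \left(-19 + 8 \left(-1\right) \left(-15\right)\right)^{2} = \left(-19 + 120\right)^{2} = 101^{2} = 10201$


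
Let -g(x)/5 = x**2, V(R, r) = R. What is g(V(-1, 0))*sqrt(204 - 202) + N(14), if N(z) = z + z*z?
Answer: 210 - 5*sqrt(2) ≈ 202.93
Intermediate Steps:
g(x) = -5*x**2
N(z) = z + z**2
g(V(-1, 0))*sqrt(204 - 202) + N(14) = (-5*(-1)**2)*sqrt(204 - 202) + 14*(1 + 14) = (-5*1)*sqrt(2) + 14*15 = -5*sqrt(2) + 210 = 210 - 5*sqrt(2)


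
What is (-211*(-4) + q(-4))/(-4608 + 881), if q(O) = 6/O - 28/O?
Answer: -1699/7454 ≈ -0.22793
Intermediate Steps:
q(O) = -22/O
(-211*(-4) + q(-4))/(-4608 + 881) = (-211*(-4) - 22/(-4))/(-4608 + 881) = (844 - 22*(-¼))/(-3727) = (844 + 11/2)*(-1/3727) = (1699/2)*(-1/3727) = -1699/7454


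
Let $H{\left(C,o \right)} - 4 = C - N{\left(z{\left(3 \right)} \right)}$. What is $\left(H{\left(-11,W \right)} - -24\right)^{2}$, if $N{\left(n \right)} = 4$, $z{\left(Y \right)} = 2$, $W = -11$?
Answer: $169$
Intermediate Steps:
$H{\left(C,o \right)} = C$ ($H{\left(C,o \right)} = 4 + \left(C - 4\right) = 4 + \left(-4 + C\right) = C$)
$\left(H{\left(-11,W \right)} - -24\right)^{2} = \left(-11 - -24\right)^{2} = \left(-11 + 24\right)^{2} = 13^{2} = 169$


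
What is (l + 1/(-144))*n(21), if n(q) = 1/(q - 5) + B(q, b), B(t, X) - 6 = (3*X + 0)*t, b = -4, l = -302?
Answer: 171129215/2304 ≈ 74275.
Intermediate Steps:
B(t, X) = 6 + 3*X*t (B(t, X) = 6 + (3*X + 0)*t = 6 + (3*X)*t = 6 + 3*X*t)
n(q) = 6 + 1/(-5 + q) - 12*q (n(q) = 1/(q - 5) + (6 + 3*(-4)*q) = 1/(-5 + q) + (6 - 12*q) = 6 + 1/(-5 + q) - 12*q)
(l + 1/(-144))*n(21) = (-302 + 1/(-144))*((-29 - 12*21² + 66*21)/(-5 + 21)) = (-302 - 1/144)*((-29 - 12*441 + 1386)/16) = -43489*(-29 - 5292 + 1386)/2304 = -43489*(-3935)/2304 = -43489/144*(-3935/16) = 171129215/2304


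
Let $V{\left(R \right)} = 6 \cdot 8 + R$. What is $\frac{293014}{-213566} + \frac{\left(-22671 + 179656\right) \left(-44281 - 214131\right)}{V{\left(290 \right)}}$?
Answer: $- \frac{2165922744481213}{18046327} \approx -1.2002 \cdot 10^{8}$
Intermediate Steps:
$V{\left(R \right)} = 48 + R$
$\frac{293014}{-213566} + \frac{\left(-22671 + 179656\right) \left(-44281 - 214131\right)}{V{\left(290 \right)}} = \frac{293014}{-213566} + \frac{\left(-22671 + 179656\right) \left(-44281 - 214131\right)}{48 + 290} = 293014 \left(- \frac{1}{213566}\right) + \frac{156985 \left(-258412\right)}{338} = - \frac{146507}{106783} - \frac{20283403910}{169} = - \frac{2165922744481213}{18046327}$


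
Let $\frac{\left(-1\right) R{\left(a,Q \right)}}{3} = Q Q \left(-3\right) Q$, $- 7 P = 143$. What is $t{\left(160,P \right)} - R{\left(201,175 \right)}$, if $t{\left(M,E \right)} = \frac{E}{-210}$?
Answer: $- \frac{70904531107}{1470} \approx -4.8234 \cdot 10^{7}$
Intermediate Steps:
$P = - \frac{143}{7}$ ($P = \left(- \frac{1}{7}\right) 143 = - \frac{143}{7} \approx -20.429$)
$t{\left(M,E \right)} = - \frac{E}{210}$ ($t{\left(M,E \right)} = E \left(- \frac{1}{210}\right) = - \frac{E}{210}$)
$R{\left(a,Q \right)} = 9 Q^{3}$ ($R{\left(a,Q \right)} = - 3 Q Q \left(-3\right) Q = - 3 Q^{2} \left(-3\right) Q = - 3 - 3 Q^{2} Q = - 3 \left(- 3 Q^{3}\right) = 9 Q^{3}$)
$t{\left(160,P \right)} - R{\left(201,175 \right)} = \left(- \frac{1}{210}\right) \left(- \frac{143}{7}\right) - 9 \cdot 175^{3} = \frac{143}{1470} - 9 \cdot 5359375 = \frac{143}{1470} - 48234375 = - \frac{70904531107}{1470}$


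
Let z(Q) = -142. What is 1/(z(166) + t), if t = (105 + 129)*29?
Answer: 1/6644 ≈ 0.00015051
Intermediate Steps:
t = 6786 (t = 234*29 = 6786)
1/(z(166) + t) = 1/(-142 + 6786) = 1/6644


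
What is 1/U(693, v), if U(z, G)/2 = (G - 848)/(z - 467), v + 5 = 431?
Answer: -113/422 ≈ -0.26777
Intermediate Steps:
v = 426 (v = -5 + 431 = 426)
U(z, G) = 2*(-848 + G)/(-467 + z) (U(z, G) = 2*((G - 848)/(z - 467)) = 2*((-848 + G)/(-467 + z)) = 2*(-848 + G)/(-467 + z))
1/U(693, v) = 1/(2*(-848 + 426)/(-467 + 693)) = 1/(2*(-422)/226) = 1/(2*(1/226)*(-422)) = 1/(-422/113) = -113/422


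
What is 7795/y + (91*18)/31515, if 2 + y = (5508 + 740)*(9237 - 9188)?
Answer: 1992355/25728846 ≈ 0.077437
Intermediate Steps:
y = 306150 (y = -2 + (5508 + 740)*(9237 - 9188) = -2 + 6248*49 = -2 + 306152 = 306150)
7795/y + (91*18)/31515 = 7795/306150 + (91*18)/31515 = 7795*(1/306150) + 1638*(1/31515) = 1559/61230 + 546/10505 = 1992355/25728846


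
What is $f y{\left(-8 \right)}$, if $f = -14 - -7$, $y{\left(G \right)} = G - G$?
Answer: $0$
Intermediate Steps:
$y{\left(G \right)} = 0$
$f = -7$ ($f = -14 + 7 = -7$)
$f y{\left(-8 \right)} = \left(-7\right) 0 = 0$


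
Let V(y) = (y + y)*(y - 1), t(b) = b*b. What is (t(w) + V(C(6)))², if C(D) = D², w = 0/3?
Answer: 6350400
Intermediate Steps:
w = 0 (w = 0*(⅓) = 0)
t(b) = b²
V(y) = 2*y*(-1 + y) (V(y) = (2*y)*(-1 + y) = 2*y*(-1 + y))
(t(w) + V(C(6)))² = (0² + 2*6²*(-1 + 6²))² = (0 + 2*36*(-1 + 36))² = (0 + 2*36*35)² = (0 + 2520)² = 2520² = 6350400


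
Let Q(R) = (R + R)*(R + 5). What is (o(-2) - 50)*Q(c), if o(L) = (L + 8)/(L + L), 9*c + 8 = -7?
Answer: 5150/9 ≈ 572.22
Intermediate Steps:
c = -5/3 (c = -8/9 + (⅑)*(-7) = -8/9 - 7/9 = -5/3 ≈ -1.6667)
o(L) = (8 + L)/(2*L) (o(L) = (8 + L)/((2*L)) = (8 + L)*(1/(2*L)) = (8 + L)/(2*L))
Q(R) = 2*R*(5 + R) (Q(R) = (2*R)*(5 + R) = 2*R*(5 + R))
(o(-2) - 50)*Q(c) = ((½)*(8 - 2)/(-2) - 50)*(2*(-5/3)*(5 - 5/3)) = ((½)*(-½)*6 - 50)*(2*(-5/3)*(10/3)) = (-3/2 - 50)*(-100/9) = -103/2*(-100/9) = 5150/9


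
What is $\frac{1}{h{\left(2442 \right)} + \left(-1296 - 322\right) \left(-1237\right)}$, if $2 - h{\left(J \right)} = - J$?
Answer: $\frac{1}{2003910} \approx 4.9902 \cdot 10^{-7}$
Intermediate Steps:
$h{\left(J \right)} = 2 + J$ ($h{\left(J \right)} = 2 - - J = 2 + J$)
$\frac{1}{h{\left(2442 \right)} + \left(-1296 - 322\right) \left(-1237\right)} = \frac{1}{\left(2 + 2442\right) + \left(-1296 - 322\right) \left(-1237\right)} = \frac{1}{2444 - -2001466} = \frac{1}{2444 + 2001466} = \frac{1}{2003910}$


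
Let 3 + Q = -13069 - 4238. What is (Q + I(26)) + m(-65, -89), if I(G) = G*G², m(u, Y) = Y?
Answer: 177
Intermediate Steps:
Q = -17310 (Q = -3 + (-13069 - 4238) = -3 - 17307 = -17310)
I(G) = G³
(Q + I(26)) + m(-65, -89) = (-17310 + 26³) - 89 = (-17310 + 17576) - 89 = 266 - 89 = 177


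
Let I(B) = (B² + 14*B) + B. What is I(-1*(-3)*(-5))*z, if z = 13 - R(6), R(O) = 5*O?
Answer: 0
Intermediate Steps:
I(B) = B² + 15*B
z = -17 (z = 13 - 5*6 = 13 - 1*30 = 13 - 30 = -17)
I(-1*(-3)*(-5))*z = ((-1*(-3)*(-5))*(15 - 1*(-3)*(-5)))*(-17) = ((3*(-5))*(15 + 3*(-5)))*(-17) = -15*(15 - 15)*(-17) = -15*0*(-17) = 0*(-17) = 0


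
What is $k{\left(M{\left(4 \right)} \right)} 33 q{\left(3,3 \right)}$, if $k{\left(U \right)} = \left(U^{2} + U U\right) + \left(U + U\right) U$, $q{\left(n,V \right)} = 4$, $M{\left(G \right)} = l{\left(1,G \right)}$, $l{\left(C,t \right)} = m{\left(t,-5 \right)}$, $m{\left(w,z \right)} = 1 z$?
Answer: $13200$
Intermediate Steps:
$m{\left(w,z \right)} = z$
$l{\left(C,t \right)} = -5$
$M{\left(G \right)} = -5$
$k{\left(U \right)} = 4 U^{2}$ ($k{\left(U \right)} = \left(U^{2} + U^{2}\right) + 2 U U = 2 U^{2} + 2 U^{2} = 4 U^{2}$)
$k{\left(M{\left(4 \right)} \right)} 33 q{\left(3,3 \right)} = 4 \left(-5\right)^{2} \cdot 33 \cdot 4 = 4 \cdot 25 \cdot 33 \cdot 4 = 100 \cdot 33 \cdot 4 = 3300 \cdot 4 = 13200$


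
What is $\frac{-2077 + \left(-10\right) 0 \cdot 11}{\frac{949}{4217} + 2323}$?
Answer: $- \frac{8758709}{9797040} \approx -0.89402$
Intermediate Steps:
$\frac{-2077 + \left(-10\right) 0 \cdot 11}{\frac{949}{4217} + 2323} = \frac{-2077 + 0 \cdot 11}{949 \cdot \frac{1}{4217} + 2323} = \frac{-2077 + 0}{\frac{949}{4217} + 2323} = - \frac{2077}{\frac{9797040}{4217}} = \left(-2077\right) \frac{4217}{9797040} = - \frac{8758709}{9797040}$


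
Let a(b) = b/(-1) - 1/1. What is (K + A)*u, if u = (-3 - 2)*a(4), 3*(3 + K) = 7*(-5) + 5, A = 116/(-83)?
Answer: -29875/83 ≈ -359.94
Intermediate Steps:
a(b) = -1 - b (a(b) = b*(-1) - 1*1 = -b - 1 = -1 - b)
A = -116/83 (A = 116*(-1/83) = -116/83 ≈ -1.3976)
K = -13 (K = -3 + (7*(-5) + 5)/3 = -3 + (-35 + 5)/3 = -3 + (⅓)*(-30) = -3 - 10 = -13)
u = 25 (u = (-3 - 2)*(-1 - 1*4) = -5*(-1 - 4) = -5*(-5) = 25)
(K + A)*u = (-13 - 116/83)*25 = -1195/83*25 = -29875/83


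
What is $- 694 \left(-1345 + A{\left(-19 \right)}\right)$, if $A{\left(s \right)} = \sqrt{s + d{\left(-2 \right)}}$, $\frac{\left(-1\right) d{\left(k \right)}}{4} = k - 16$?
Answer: $933430 - 694 \sqrt{53} \approx 9.2838 \cdot 10^{5}$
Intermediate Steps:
$d{\left(k \right)} = 64 - 4 k$ ($d{\left(k \right)} = - 4 \left(k - 16\right) = - 4 \left(-16 + k\right) = 64 - 4 k$)
$A{\left(s \right)} = \sqrt{72 + s}$ ($A{\left(s \right)} = \sqrt{s + \left(64 - -8\right)} = \sqrt{s + \left(64 + 8\right)} = \sqrt{s + 72} = \sqrt{72 + s}$)
$- 694 \left(-1345 + A{\left(-19 \right)}\right) = - 694 \left(-1345 + \sqrt{72 - 19}\right) = - 694 \left(-1345 + \sqrt{53}\right) = 933430 - 694 \sqrt{53}$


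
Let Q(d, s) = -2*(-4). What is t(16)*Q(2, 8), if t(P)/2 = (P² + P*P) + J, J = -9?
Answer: 8048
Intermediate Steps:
Q(d, s) = 8
t(P) = -18 + 4*P² (t(P) = 2*((P² + P*P) - 9) = 2*((P² + P²) - 9) = 2*(2*P² - 9) = 2*(-9 + 2*P²) = -18 + 4*P²)
t(16)*Q(2, 8) = (-18 + 4*16²)*8 = (-18 + 4*256)*8 = (-18 + 1024)*8 = 1006*8 = 8048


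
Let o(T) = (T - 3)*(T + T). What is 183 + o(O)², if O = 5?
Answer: 583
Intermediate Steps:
o(T) = 2*T*(-3 + T) (o(T) = (-3 + T)*(2*T) = 2*T*(-3 + T))
183 + o(O)² = 183 + (2*5*(-3 + 5))² = 183 + (2*5*2)² = 183 + 20² = 183 + 400 = 583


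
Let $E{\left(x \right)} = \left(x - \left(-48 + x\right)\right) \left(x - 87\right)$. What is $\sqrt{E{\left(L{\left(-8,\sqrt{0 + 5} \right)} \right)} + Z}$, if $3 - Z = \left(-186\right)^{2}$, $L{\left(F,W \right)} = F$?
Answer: $i \sqrt{39153} \approx 197.87 i$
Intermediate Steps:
$E{\left(x \right)} = -4176 + 48 x$ ($E{\left(x \right)} = 48 \left(-87 + x\right) = -4176 + 48 x$)
$Z = -34593$ ($Z = 3 - \left(-186\right)^{2} = 3 - 34596 = -34593$)
$\sqrt{E{\left(L{\left(-8,\sqrt{0 + 5} \right)} \right)} + Z} = \sqrt{\left(-4176 + 48 \left(-8\right)\right) - 34593} = \sqrt{\left(-4176 - 384\right) - 34593} = \sqrt{-4560 - 34593} = \sqrt{-39153} = i \sqrt{39153}$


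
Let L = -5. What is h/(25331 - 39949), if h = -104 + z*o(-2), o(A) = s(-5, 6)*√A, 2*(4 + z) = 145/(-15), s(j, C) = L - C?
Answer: 52/7309 - 583*I*√2/87708 ≈ 0.0071145 - 0.0094004*I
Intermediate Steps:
s(j, C) = -5 - C
z = -53/6 (z = -4 + (145/(-15))/2 = -4 + (145*(-1/15))/2 = -4 + (½)*(-29/3) = -4 - 29/6 = -53/6 ≈ -8.8333)
o(A) = -11*√A (o(A) = (-5 - 1*6)*√A = (-5 - 6)*√A = -11*√A)
h = -104 + 583*I*√2/6 (h = -104 - (-583)*√(-2)/6 = -104 - (-583)*I*√2/6 = -104 + 583*I*√2/6 ≈ -104.0 + 137.41*I)
h/(25331 - 39949) = (-104 + 583*I*√2/6)/(25331 - 39949) = (-104 + 583*I*√2/6)/(-14618) = (-104 + 583*I*√2/6)*(-1/14618) = 52/7309 - 583*I*√2/87708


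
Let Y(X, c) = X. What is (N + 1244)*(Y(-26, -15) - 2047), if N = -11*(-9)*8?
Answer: -4220628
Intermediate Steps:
N = 792 (N = 99*8 = 792)
(N + 1244)*(Y(-26, -15) - 2047) = (792 + 1244)*(-26 - 2047) = 2036*(-2073) = -4220628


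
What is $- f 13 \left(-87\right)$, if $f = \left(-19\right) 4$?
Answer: $-85956$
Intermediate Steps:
$f = -76$
$- f 13 \left(-87\right) = - \left(-76\right) 13 \left(-87\right) = - \left(-988\right) \left(-87\right) = \left(-1\right) 85956 = -85956$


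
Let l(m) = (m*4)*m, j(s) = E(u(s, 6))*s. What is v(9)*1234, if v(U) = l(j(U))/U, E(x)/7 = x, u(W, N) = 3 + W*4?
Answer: 3310876296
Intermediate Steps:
u(W, N) = 3 + 4*W
E(x) = 7*x
j(s) = s*(21 + 28*s) (j(s) = (7*(3 + 4*s))*s = (21 + 28*s)*s = s*(21 + 28*s))
l(m) = 4*m² (l(m) = (4*m)*m = 4*m²)
v(U) = 196*U*(3 + 4*U)² (v(U) = (4*(7*U*(3 + 4*U))²)/U = (4*(49*U²*(3 + 4*U)²))/U = (196*U²*(3 + 4*U)²)/U = 196*U*(3 + 4*U)²)
v(9)*1234 = (196*9*(3 + 4*9)²)*1234 = (196*9*(3 + 36)²)*1234 = (196*9*39²)*1234 = (196*9*1521)*1234 = 2683044*1234 = 3310876296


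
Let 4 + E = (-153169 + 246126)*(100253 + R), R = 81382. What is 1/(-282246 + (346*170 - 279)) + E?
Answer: 3777089958600154/223705 ≈ 1.6884e+10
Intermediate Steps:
E = 16884244691 (E = -4 + (-153169 + 246126)*(100253 + 81382) = -4 + 92957*181635 = -4 + 16884244695 = 16884244691)
1/(-282246 + (346*170 - 279)) + E = 1/(-282246 + (346*170 - 279)) + 16884244691 = 1/(-282246 + (58820 - 279)) + 16884244691 = 1/(-282246 + 58541) + 16884244691 = 1/(-223705) + 16884244691 = -1/223705 + 16884244691 = 3777089958600154/223705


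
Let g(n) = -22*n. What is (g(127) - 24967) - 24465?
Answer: -52226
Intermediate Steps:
(g(127) - 24967) - 24465 = (-22*127 - 24967) - 24465 = (-2794 - 24967) - 24465 = -27761 - 24465 = -52226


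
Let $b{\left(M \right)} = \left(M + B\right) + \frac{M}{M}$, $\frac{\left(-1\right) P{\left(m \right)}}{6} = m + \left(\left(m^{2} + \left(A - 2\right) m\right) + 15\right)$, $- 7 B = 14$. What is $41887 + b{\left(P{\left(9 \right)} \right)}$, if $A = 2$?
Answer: $41256$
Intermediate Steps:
$B = -2$ ($B = \left(- \frac{1}{7}\right) 14 = -2$)
$P{\left(m \right)} = -90 - 6 m - 6 m^{2}$ ($P{\left(m \right)} = - 6 \left(m + \left(\left(m^{2} + \left(2 - 2\right) m\right) + 15\right)\right) = - 6 \left(m + \left(\left(m^{2} + 0 m\right) + 15\right)\right) = - 6 \left(m + \left(\left(m^{2} + 0\right) + 15\right)\right) = - 6 \left(m + \left(m^{2} + 15\right)\right) = - 6 \left(m + \left(15 + m^{2}\right)\right) = - 6 \left(15 + m + m^{2}\right) = -90 - 6 m - 6 m^{2}$)
$b{\left(M \right)} = -1 + M$ ($b{\left(M \right)} = \left(M - 2\right) + \frac{M}{M} = \left(-2 + M\right) + 1 = -1 + M$)
$41887 + b{\left(P{\left(9 \right)} \right)} = 41887 - 631 = 41256$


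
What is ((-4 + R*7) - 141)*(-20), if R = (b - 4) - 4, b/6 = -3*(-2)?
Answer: -1020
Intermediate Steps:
b = 36 (b = 6*(-3*(-2)) = 6*6 = 36)
R = 28 (R = (36 - 4) - 4 = 32 - 4 = 28)
((-4 + R*7) - 141)*(-20) = ((-4 + 28*7) - 141)*(-20) = ((-4 + 196) - 141)*(-20) = (192 - 141)*(-20) = 51*(-20) = -1020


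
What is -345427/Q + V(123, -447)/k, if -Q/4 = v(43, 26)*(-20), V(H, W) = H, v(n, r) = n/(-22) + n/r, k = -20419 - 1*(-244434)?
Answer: 2213091805607/154122320 ≈ 14359.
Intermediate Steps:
k = 224015 (k = -20419 + 244434 = 224015)
v(n, r) = -n/22 + n/r (v(n, r) = n*(-1/22) + n/r = -n/22 + n/r)
Q = -3440/143 (Q = -4*(-1/22*43 + 43/26)*(-20) = -4*(-43/22 + 43*(1/26))*(-20) = -4*(-43/22 + 43/26)*(-20) = -(-172)*(-20)/143 = -4*860/143 = -3440/143 ≈ -24.056)
-345427/Q + V(123, -447)/k = -345427/(-3440/143) + 123/224015 = -345427*(-143/3440) + 123*(1/224015) = 49396061/3440 + 123/224015 = 2213091805607/154122320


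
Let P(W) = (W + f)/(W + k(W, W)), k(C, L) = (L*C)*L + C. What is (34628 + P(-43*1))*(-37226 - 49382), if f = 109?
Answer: -79568107347168/26531 ≈ -2.9991e+9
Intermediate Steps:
k(C, L) = C + C*L² (k(C, L) = (C*L)*L + C = C*L² + C = C + C*L²)
P(W) = (109 + W)/(W + W*(1 + W²)) (P(W) = (W + 109)/(W + W*(1 + W²)) = (109 + W)/(W + W*(1 + W²)))
(34628 + P(-43*1))*(-37226 - 49382) = (34628 + (109 - 43*1)/(((-43*1))*(2 + (-43*1)²)))*(-37226 - 49382) = (34628 + (109 - 43)/((-43)*(2 + (-43)²)))*(-86608) = (34628 - 1/43*66/(2 + 1849))*(-86608) = (34628 - 1/43*66/1851)*(-86608) = (34628 - 1/43*1/1851*66)*(-86608) = (34628 - 22/26531)*(-86608) = (918715446/26531)*(-86608) = -79568107347168/26531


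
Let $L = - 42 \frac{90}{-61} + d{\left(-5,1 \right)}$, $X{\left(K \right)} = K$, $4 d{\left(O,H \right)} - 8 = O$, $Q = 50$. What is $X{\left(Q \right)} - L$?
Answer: $- \frac{3103}{244} \approx -12.717$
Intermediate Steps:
$d{\left(O,H \right)} = 2 + \frac{O}{4}$
$L = \frac{15303}{244}$ ($L = - 42 \frac{90}{-61} + \left(2 + \frac{1}{4} \left(-5\right)\right) = - 42 \cdot 90 \left(- \frac{1}{61}\right) + \left(2 - \frac{5}{4}\right) = \left(-42\right) \left(- \frac{90}{61}\right) + \frac{3}{4} = \frac{3780}{61} + \frac{3}{4} = \frac{15303}{244} \approx 62.717$)
$X{\left(Q \right)} - L = 50 - \frac{15303}{244} = - \frac{3103}{244}$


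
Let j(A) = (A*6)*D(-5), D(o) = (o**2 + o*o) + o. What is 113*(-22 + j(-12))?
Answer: -368606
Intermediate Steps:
D(o) = o + 2*o**2 (D(o) = (o**2 + o**2) + o = 2*o**2 + o = o + 2*o**2)
j(A) = 270*A (j(A) = (A*6)*(-5*(1 + 2*(-5))) = (6*A)*(-5*(1 - 10)) = (6*A)*(-5*(-9)) = (6*A)*45 = 270*A)
113*(-22 + j(-12)) = 113*(-22 + 270*(-12)) = 113*(-22 - 3240) = 113*(-3262) = -368606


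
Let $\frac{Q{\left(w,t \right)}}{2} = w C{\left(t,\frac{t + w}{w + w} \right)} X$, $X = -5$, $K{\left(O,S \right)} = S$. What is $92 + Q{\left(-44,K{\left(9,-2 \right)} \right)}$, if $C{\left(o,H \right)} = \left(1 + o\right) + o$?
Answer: $-1228$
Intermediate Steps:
$C{\left(o,H \right)} = 1 + 2 o$
$Q{\left(w,t \right)} = - 10 w \left(1 + 2 t\right)$ ($Q{\left(w,t \right)} = 2 w \left(1 + 2 t\right) \left(-5\right) = 2 \left(- 5 w \left(1 + 2 t\right)\right) = - 10 w \left(1 + 2 t\right)$)
$92 + Q{\left(-44,K{\left(9,-2 \right)} \right)} = 92 - - 440 \left(1 + 2 \left(-2\right)\right) = 92 - - 440 \left(1 - 4\right) = 92 - \left(-440\right) \left(-3\right) = 92 - 1320 = -1228$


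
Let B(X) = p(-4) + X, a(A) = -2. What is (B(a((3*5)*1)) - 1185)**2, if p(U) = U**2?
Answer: 1371241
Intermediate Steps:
B(X) = 16 + X (B(X) = (-4)**2 + X = 16 + X)
(B(a((3*5)*1)) - 1185)**2 = ((16 - 2) - 1185)**2 = (14 - 1185)**2 = (-1171)**2 = 1371241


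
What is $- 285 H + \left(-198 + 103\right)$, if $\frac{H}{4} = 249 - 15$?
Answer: $-266855$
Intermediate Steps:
$H = 936$ ($H = 4 \left(249 - 15\right) = 4 \cdot 234 = 936$)
$- 285 H + \left(-198 + 103\right) = \left(-285\right) 936 + \left(-198 + 103\right) = -266760 - 95 = -266855$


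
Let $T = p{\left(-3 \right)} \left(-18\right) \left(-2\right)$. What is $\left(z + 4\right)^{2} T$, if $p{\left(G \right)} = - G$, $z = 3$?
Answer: $5292$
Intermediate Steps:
$T = 108$ ($T = \left(-1\right) \left(-3\right) \left(-18\right) \left(-2\right) = 3 \left(-18\right) \left(-2\right) = \left(-54\right) \left(-2\right) = 108$)
$\left(z + 4\right)^{2} T = \left(3 + 4\right)^{2} \cdot 108 = 7^{2} \cdot 108 = 49 \cdot 108 = 5292$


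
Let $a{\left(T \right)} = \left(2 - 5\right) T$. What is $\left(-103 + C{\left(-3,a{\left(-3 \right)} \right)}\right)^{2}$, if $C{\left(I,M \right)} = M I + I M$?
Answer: $24649$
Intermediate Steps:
$a{\left(T \right)} = - 3 T$
$C{\left(I,M \right)} = 2 I M$ ($C{\left(I,M \right)} = I M + I M = 2 I M$)
$\left(-103 + C{\left(-3,a{\left(-3 \right)} \right)}\right)^{2} = \left(-103 + 2 \left(-3\right) \left(\left(-3\right) \left(-3\right)\right)\right)^{2} = \left(-103 + 2 \left(-3\right) 9\right)^{2} = \left(-103 - 54\right)^{2} = \left(-157\right)^{2} = 24649$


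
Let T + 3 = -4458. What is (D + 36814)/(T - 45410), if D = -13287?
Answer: -23527/49871 ≈ -0.47176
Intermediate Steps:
T = -4461 (T = -3 - 4458 = -4461)
(D + 36814)/(T - 45410) = (-13287 + 36814)/(-4461 - 45410) = 23527/(-49871) = 23527*(-1/49871) = -23527/49871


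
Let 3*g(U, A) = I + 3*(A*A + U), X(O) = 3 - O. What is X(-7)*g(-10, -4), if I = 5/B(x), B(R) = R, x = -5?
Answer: 170/3 ≈ 56.667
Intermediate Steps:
I = -1 (I = 5/(-5) = 5*(-⅕) = -1)
g(U, A) = -⅓ + U + A² (g(U, A) = (-1 + 3*(A*A + U))/3 = (-1 + 3*(A² + U))/3 = (-1 + 3*(U + A²))/3 = (-1 + (3*U + 3*A²))/3 = (-1 + 3*U + 3*A²)/3 = -⅓ + U + A²)
X(-7)*g(-10, -4) = (3 - 1*(-7))*(-⅓ - 10 + (-4)²) = (3 + 7)*(-⅓ - 10 + 16) = 10*(17/3) = 170/3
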